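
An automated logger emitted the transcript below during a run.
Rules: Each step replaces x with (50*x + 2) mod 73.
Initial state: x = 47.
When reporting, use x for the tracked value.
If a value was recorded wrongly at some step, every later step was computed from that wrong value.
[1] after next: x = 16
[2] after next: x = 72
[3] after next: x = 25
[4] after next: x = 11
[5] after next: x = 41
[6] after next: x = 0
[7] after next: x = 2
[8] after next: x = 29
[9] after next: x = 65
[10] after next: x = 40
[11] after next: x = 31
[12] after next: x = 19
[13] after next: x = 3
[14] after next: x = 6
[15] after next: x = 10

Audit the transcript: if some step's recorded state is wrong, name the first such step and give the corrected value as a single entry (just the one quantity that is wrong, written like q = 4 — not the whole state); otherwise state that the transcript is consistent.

Recomputing the run from the initial state:
step 1: x = 16
step 2: x = 72
step 3: x = 25
step 4: x = 11
step 5: x = 41
step 6: x = 8
step 7: x = 37
step 8: x = 27
step 9: x = 38
step 10: x = 4
step 11: x = 56
step 12: x = 28
step 13: x = 15
step 14: x = 22
step 15: x = 7
The first disagreement with the transcript is at step 6, where the value should be x = 8.

step 6, x = 8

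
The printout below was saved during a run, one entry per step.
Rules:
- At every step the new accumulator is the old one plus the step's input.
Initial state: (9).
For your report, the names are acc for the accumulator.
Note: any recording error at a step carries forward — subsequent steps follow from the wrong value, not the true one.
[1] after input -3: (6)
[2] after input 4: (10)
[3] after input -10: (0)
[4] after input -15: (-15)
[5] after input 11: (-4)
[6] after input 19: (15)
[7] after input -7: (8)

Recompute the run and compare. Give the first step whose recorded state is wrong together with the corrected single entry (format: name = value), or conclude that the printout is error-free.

no error

step 1: acc = 9 + -3 = 6 -> matches
step 2: acc = 6 + 4 = 10 -> same as recorded
step 3: acc = 10 + -10 = 0 -> same as recorded
step 4: acc = 0 + -15 = -15 -> no discrepancy
step 5: acc = -15 + 11 = -4 -> matches
step 6: acc = -4 + 19 = 15 -> exactly as logged
step 7: acc = 15 + -7 = 8 -> same as recorded
Every step is consistent.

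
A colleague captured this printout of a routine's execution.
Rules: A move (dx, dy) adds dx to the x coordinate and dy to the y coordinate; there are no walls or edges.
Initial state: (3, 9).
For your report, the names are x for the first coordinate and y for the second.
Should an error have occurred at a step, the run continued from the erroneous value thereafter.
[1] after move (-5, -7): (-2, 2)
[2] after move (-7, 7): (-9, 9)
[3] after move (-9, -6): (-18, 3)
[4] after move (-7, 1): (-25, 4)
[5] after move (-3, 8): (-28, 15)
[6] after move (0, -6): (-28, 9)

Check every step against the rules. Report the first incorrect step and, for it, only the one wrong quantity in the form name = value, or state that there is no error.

step 1: x = 3 + (-5) = -2, y = 9 + (-7) = 2 -> matches
step 2: x = -2 + (-7) = -9, y = 2 + (7) = 9 -> matches
step 3: x = -9 + (-9) = -18, y = 9 + (-6) = 3 -> matches
step 4: x = -18 + (-7) = -25, y = 3 + (1) = 4 -> checks out
step 5: x = -25 + (-3) = -28, y = 4 + (8) = 12 -> the recorded entry deviates here
First incorrect step: 5; the correct value is y = 12.

step 5, y = 12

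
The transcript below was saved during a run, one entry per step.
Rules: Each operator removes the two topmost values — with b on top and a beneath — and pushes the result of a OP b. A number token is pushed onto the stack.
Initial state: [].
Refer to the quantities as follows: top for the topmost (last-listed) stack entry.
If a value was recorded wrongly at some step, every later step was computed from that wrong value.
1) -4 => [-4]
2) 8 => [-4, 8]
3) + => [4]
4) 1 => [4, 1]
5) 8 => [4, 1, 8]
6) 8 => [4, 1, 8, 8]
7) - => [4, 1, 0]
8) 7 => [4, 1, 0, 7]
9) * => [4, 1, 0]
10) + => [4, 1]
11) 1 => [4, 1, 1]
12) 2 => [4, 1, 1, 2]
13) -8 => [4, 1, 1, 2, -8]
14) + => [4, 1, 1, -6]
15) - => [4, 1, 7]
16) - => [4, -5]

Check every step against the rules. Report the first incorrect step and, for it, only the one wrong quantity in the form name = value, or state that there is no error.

step 16, top = -6

Step 1: push -4: top = -4 — same as recorded.
Step 2: push 8: top = 8 — in agreement.
Step 3: -4 + 8 = 4 — matches.
Step 4: push 1: top = 1 — confirmed correct.
Step 5: push 8: top = 8 — in agreement.
Step 6: push 8: top = 8 — checks out.
Step 7: 8 - 8 = 0 — checks out.
Step 8: push 7: top = 7 — consistent with the transcript.
Step 9: 0 * 7 = 0 — no discrepancy.
Step 10: 1 + 0 = 1 — same as recorded.
Step 11: push 1: top = 1 — in agreement.
Step 12: push 2: top = 2 — same as recorded.
Step 13: push -8: top = -8 — same as recorded.
Step 14: 2 + -8 = -6 — no discrepancy.
Step 15: 1 - -6 = 7 — no discrepancy.
Step 16: 1 - 7 = -6 — the recorded entry deviates here.
The audit stops at step 16: the recorded entry is wrong and should be top = -6.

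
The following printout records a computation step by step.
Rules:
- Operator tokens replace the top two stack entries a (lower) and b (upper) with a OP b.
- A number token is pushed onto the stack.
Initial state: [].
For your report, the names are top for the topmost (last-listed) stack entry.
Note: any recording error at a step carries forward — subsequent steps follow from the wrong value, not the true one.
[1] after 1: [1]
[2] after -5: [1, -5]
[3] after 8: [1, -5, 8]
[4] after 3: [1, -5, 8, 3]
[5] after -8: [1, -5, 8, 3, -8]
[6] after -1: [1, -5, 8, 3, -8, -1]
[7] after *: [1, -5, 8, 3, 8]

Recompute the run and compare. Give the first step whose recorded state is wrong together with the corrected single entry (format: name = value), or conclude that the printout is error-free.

no error

Recomputing the run from the initial state:
step 1: [1]
step 2: [1, -5]
step 3: [1, -5, 8]
step 4: [1, -5, 8, 3]
step 5: [1, -5, 8, 3, -8]
step 6: [1, -5, 8, 3, -8, -1]
step 7: [1, -5, 8, 3, 8]
This matches the printout at every step.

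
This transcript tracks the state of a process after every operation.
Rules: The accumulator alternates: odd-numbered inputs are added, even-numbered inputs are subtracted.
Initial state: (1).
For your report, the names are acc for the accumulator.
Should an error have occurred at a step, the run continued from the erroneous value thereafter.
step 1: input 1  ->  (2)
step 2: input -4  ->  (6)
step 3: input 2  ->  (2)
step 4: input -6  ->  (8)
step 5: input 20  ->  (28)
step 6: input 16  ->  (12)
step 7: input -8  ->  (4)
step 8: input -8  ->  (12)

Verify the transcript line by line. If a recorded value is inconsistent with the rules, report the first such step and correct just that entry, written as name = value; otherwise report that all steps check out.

Step 1: acc = 1 + 1 = 2 — consistent with the transcript.
Step 2: acc = 2 - -4 = 6 — matches.
Step 3: acc = 6 + 2 = 8 — a discrepancy with the transcript.
So the first discrepancy is step 3, where the right value is acc = 8.

step 3, acc = 8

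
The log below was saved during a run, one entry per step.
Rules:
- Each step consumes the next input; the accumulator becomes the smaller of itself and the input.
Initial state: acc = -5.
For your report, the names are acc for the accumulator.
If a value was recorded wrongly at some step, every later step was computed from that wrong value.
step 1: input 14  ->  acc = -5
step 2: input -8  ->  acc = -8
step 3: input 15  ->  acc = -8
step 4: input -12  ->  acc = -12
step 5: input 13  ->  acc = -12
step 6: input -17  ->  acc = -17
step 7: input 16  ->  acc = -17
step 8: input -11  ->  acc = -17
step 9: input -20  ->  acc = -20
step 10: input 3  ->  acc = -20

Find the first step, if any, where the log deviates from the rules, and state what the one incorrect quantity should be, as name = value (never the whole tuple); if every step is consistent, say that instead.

Step 1: acc = min(-5, 14) = -5 — checks out.
Step 2: acc = min(-5, -8) = -8 — consistent with the log.
Step 3: acc = min(-8, 15) = -8 — matches.
Step 4: acc = min(-8, -12) = -12 — verified.
Step 5: acc = min(-12, 13) = -12 — verified.
Step 6: acc = min(-12, -17) = -17 — no discrepancy.
Step 7: acc = min(-17, 16) = -17 — agrees with the log.
Step 8: acc = min(-17, -11) = -17 — consistent with the log.
Step 9: acc = min(-17, -20) = -20 — confirmed correct.
Step 10: acc = min(-20, 3) = -20 — same as recorded.
The whole run recomputes cleanly — no discrepancies.

no error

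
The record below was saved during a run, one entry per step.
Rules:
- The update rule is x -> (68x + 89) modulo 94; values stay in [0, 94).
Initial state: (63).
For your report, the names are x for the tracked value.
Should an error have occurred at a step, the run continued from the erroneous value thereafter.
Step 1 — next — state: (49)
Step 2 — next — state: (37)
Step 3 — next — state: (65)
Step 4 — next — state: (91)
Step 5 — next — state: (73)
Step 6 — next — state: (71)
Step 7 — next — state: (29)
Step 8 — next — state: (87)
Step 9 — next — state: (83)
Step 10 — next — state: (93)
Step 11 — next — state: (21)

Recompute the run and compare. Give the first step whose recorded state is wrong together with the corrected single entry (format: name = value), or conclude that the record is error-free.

step 3, x = 67

Recomputing the run from the initial state:
step 1: x = 49
step 2: x = 37
step 3: x = 67
step 4: x = 39
step 5: x = 15
step 6: x = 75
step 7: x = 19
step 8: x = 65
step 9: x = 91
step 10: x = 73
step 11: x = 71
The first disagreement with the record is at step 3, where the value should be x = 67.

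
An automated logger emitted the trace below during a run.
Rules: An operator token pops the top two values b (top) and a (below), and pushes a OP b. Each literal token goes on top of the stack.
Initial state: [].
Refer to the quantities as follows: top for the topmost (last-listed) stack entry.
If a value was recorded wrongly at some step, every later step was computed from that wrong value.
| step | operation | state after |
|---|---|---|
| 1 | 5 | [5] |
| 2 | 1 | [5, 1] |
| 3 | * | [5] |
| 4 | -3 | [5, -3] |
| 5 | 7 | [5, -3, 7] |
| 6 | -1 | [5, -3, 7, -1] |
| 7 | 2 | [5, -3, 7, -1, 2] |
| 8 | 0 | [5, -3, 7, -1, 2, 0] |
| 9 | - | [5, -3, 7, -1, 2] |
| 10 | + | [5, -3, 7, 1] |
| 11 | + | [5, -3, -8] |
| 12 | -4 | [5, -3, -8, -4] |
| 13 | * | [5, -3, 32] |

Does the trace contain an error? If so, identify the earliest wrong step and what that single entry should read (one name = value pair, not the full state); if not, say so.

Recomputing the run from the initial state:
step 1: [5]
step 2: [5, 1]
step 3: [5]
step 4: [5, -3]
step 5: [5, -3, 7]
step 6: [5, -3, 7, -1]
step 7: [5, -3, 7, -1, 2]
step 8: [5, -3, 7, -1, 2, 0]
step 9: [5, -3, 7, -1, 2]
step 10: [5, -3, 7, 1]
step 11: [5, -3, 8]
step 12: [5, -3, 8, -4]
step 13: [5, -3, -32]
The first disagreement with the trace is at step 11, where the value should be top = 8.

step 11, top = 8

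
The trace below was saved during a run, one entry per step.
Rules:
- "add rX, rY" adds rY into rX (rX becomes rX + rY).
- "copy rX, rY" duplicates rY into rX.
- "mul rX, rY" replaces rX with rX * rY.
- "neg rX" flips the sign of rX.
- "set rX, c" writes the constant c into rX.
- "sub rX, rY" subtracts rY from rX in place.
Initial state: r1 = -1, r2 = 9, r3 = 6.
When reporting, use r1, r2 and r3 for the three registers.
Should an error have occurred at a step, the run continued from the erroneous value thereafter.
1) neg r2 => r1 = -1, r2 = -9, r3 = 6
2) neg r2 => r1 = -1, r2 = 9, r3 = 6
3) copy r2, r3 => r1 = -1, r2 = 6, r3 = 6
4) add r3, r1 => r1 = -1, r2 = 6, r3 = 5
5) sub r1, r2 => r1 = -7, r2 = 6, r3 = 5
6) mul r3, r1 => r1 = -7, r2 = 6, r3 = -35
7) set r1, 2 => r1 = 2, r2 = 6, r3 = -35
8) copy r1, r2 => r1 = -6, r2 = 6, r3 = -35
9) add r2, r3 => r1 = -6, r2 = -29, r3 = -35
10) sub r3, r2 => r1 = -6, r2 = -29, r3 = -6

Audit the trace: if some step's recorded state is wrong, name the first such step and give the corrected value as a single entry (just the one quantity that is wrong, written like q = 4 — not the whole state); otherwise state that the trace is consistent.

step 8, r1 = 6

Recomputing the run from the initial state:
step 1: r1 = -1, r2 = -9, r3 = 6
step 2: r1 = -1, r2 = 9, r3 = 6
step 3: r1 = -1, r2 = 6, r3 = 6
step 4: r1 = -1, r2 = 6, r3 = 5
step 5: r1 = -7, r2 = 6, r3 = 5
step 6: r1 = -7, r2 = 6, r3 = -35
step 7: r1 = 2, r2 = 6, r3 = -35
step 8: r1 = 6, r2 = 6, r3 = -35
step 9: r1 = 6, r2 = -29, r3 = -35
step 10: r1 = 6, r2 = -29, r3 = -6
The first disagreement with the trace is at step 8, where the value should be r1 = 6.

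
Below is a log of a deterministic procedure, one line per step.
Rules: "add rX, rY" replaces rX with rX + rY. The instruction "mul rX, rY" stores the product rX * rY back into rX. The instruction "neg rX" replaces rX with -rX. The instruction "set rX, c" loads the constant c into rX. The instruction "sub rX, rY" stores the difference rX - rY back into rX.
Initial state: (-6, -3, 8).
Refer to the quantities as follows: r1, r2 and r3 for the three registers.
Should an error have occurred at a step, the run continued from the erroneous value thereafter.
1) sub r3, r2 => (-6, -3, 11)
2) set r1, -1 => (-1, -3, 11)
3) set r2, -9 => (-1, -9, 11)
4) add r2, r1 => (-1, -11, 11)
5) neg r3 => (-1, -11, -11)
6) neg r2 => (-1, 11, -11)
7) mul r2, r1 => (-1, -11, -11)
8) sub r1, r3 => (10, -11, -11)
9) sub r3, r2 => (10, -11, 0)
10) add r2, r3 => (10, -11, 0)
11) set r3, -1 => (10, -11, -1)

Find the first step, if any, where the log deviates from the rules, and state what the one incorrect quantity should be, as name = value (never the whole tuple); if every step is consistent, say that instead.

1. r3 = 8 - -3 = 11 (matches)
2. r1 = -1 (confirmed correct)
3. r2 = -9 (consistent with the log)
4. r2 = -9 + -1 = -10 (a discrepancy with the log)
The audit stops at step 4: the recorded entry is wrong and should be r2 = -10.

step 4, r2 = -10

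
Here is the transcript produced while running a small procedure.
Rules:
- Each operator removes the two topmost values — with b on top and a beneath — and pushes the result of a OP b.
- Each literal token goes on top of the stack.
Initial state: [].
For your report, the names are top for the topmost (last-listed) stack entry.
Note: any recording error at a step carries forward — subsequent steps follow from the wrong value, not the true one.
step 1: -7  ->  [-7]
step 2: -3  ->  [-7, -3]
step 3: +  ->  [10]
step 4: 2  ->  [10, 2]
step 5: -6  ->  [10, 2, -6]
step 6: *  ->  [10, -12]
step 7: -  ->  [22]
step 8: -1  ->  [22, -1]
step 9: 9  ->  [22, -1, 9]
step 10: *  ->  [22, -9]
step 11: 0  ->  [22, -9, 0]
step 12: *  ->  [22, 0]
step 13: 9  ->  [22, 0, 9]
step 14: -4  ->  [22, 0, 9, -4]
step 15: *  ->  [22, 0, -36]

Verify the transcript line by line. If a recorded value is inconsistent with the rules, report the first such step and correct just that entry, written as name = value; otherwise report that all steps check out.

Recomputing the run from the initial state:
step 1: [-7]
step 2: [-7, -3]
step 3: [-10]
step 4: [-10, 2]
step 5: [-10, 2, -6]
step 6: [-10, -12]
step 7: [2]
step 8: [2, -1]
step 9: [2, -1, 9]
step 10: [2, -9]
step 11: [2, -9, 0]
step 12: [2, 0]
step 13: [2, 0, 9]
step 14: [2, 0, 9, -4]
step 15: [2, 0, -36]
The first disagreement with the transcript is at step 3, where the value should be top = -10.

step 3, top = -10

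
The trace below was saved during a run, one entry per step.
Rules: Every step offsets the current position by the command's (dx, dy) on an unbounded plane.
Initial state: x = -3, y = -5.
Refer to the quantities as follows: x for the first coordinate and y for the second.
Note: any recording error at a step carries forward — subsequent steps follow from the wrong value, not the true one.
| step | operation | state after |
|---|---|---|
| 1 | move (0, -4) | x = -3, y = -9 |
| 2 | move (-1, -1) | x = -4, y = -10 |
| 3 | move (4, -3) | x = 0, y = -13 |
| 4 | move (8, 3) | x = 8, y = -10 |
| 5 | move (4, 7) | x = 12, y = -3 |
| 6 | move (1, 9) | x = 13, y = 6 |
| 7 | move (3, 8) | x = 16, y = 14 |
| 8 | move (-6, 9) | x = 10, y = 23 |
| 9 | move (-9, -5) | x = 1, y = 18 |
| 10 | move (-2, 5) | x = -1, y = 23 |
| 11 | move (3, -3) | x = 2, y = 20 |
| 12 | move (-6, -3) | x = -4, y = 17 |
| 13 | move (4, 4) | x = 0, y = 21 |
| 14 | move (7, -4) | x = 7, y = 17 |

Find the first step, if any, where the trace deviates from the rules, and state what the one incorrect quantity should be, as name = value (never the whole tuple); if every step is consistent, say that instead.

step 1: x = -3 + (0) = -3, y = -5 + (-4) = -9 -> matches
step 2: x = -3 + (-1) = -4, y = -9 + (-1) = -10 -> checks out
step 3: x = -4 + (4) = 0, y = -10 + (-3) = -13 -> verified
step 4: x = 0 + (8) = 8, y = -13 + (3) = -10 -> exactly as logged
step 5: x = 8 + (4) = 12, y = -10 + (7) = -3 -> same as recorded
step 6: x = 12 + (1) = 13, y = -3 + (9) = 6 -> checks out
step 7: x = 13 + (3) = 16, y = 6 + (8) = 14 -> same as recorded
step 8: x = 16 + (-6) = 10, y = 14 + (9) = 23 -> no discrepancy
step 9: x = 10 + (-9) = 1, y = 23 + (-5) = 18 -> verified
step 10: x = 1 + (-2) = -1, y = 18 + (5) = 23 -> same as recorded
step 11: x = -1 + (3) = 2, y = 23 + (-3) = 20 -> verified
step 12: x = 2 + (-6) = -4, y = 20 + (-3) = 17 -> same as recorded
step 13: x = -4 + (4) = 0, y = 17 + (4) = 21 -> exactly as logged
step 14: x = 0 + (7) = 7, y = 21 + (-4) = 17 -> in agreement
All steps check out; nothing to correct.

no error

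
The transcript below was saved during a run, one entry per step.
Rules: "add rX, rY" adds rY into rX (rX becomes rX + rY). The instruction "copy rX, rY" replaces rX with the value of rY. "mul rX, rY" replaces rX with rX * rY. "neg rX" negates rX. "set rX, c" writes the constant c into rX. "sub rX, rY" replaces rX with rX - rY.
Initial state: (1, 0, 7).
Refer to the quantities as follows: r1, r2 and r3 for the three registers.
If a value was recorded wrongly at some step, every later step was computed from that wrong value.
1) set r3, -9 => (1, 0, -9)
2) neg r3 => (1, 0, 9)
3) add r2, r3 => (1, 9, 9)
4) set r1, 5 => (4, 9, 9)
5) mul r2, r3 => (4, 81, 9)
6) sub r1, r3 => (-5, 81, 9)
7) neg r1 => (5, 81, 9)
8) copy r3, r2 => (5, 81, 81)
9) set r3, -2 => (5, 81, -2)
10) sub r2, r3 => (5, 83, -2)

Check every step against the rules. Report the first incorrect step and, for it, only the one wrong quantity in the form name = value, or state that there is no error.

step 4, r1 = 5

1. r3 = -9 (consistent with the transcript)
2. r3 = -(-9) = 9 (no discrepancy)
3. r2 = 0 + 9 = 9 (same as recorded)
4. r1 = 5 (the entry is off here)
That makes step 4 the first incorrect line — r1 = 5 is what it should show.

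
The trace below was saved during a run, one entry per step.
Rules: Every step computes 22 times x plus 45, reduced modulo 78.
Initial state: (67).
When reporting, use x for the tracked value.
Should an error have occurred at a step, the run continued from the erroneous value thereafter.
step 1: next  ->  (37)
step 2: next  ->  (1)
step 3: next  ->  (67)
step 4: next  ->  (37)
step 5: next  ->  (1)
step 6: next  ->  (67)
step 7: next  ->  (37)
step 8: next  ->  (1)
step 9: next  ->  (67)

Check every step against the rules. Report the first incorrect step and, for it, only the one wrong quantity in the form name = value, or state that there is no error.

no error

Step 1: x = (22*67 + 45) mod 78 = 37 — agrees with the trace.
Step 2: x = (22*37 + 45) mod 78 = 1 — consistent with the trace.
Step 3: x = (22*1 + 45) mod 78 = 67 — verified.
Step 4: x = (22*67 + 45) mod 78 = 37 — checks out.
Step 5: x = (22*37 + 45) mod 78 = 1 — confirmed correct.
Step 6: x = (22*1 + 45) mod 78 = 67 — no discrepancy.
Step 7: x = (22*67 + 45) mod 78 = 37 — checks out.
Step 8: x = (22*37 + 45) mod 78 = 1 — confirmed correct.
Step 9: x = (22*1 + 45) mod 78 = 67 — agrees with the trace.
All steps check out; nothing to correct.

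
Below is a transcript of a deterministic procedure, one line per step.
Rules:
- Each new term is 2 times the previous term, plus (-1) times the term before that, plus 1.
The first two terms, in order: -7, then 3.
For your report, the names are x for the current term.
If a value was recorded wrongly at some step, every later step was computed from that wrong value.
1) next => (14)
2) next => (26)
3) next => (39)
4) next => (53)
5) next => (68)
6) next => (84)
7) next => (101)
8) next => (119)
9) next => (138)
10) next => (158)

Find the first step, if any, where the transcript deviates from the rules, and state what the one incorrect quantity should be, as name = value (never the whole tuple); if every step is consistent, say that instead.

step 1: x = 2*(3) + (-1)*(-7) + (1) = 14 -> verified
step 2: x = 2*(14) + (-1)*(3) + (1) = 26 -> in agreement
step 3: x = 2*(26) + (-1)*(14) + (1) = 39 -> consistent with the transcript
step 4: x = 2*(39) + (-1)*(26) + (1) = 53 -> in agreement
step 5: x = 2*(53) + (-1)*(39) + (1) = 68 -> exactly as logged
step 6: x = 2*(68) + (-1)*(53) + (1) = 84 -> agrees with the transcript
step 7: x = 2*(84) + (-1)*(68) + (1) = 101 -> matches
step 8: x = 2*(101) + (-1)*(84) + (1) = 119 -> exactly as logged
step 9: x = 2*(119) + (-1)*(101) + (1) = 138 -> consistent with the transcript
step 10: x = 2*(138) + (-1)*(119) + (1) = 158 -> confirmed correct
Every step is consistent.

no error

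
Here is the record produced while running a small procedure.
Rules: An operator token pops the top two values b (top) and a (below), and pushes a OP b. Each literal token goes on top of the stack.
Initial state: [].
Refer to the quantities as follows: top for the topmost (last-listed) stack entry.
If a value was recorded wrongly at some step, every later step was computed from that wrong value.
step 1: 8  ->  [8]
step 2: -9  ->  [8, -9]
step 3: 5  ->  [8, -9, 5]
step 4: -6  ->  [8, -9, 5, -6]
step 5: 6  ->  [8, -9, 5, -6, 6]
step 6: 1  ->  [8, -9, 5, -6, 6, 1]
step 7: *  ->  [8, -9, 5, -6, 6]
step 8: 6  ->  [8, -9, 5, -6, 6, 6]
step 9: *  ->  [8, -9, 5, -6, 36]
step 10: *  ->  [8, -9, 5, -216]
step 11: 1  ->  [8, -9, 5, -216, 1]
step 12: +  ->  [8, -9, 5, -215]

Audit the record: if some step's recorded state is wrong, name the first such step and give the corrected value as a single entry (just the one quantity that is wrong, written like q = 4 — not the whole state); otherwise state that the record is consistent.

Recomputing the run from the initial state:
step 1: [8]
step 2: [8, -9]
step 3: [8, -9, 5]
step 4: [8, -9, 5, -6]
step 5: [8, -9, 5, -6, 6]
step 6: [8, -9, 5, -6, 6, 1]
step 7: [8, -9, 5, -6, 6]
step 8: [8, -9, 5, -6, 6, 6]
step 9: [8, -9, 5, -6, 36]
step 10: [8, -9, 5, -216]
step 11: [8, -9, 5, -216, 1]
step 12: [8, -9, 5, -215]
This matches the record at every step.

no error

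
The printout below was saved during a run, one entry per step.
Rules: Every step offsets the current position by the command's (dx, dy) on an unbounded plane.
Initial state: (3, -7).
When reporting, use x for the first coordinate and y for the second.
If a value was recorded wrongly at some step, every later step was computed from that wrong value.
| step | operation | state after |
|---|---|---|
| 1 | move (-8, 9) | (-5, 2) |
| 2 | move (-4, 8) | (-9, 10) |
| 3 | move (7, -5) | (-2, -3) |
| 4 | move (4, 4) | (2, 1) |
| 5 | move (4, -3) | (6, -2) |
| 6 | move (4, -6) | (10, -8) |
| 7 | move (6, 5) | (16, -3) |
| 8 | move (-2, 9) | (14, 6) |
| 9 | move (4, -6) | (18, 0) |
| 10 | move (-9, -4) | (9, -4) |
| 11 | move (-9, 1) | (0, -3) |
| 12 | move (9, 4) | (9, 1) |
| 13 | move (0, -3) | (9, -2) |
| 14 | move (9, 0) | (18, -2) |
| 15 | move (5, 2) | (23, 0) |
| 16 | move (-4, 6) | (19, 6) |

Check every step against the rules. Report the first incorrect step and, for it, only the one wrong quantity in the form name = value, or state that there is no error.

Recomputing the run from the initial state:
step 1: x = -5, y = 2
step 2: x = -9, y = 10
step 3: x = -2, y = 5
step 4: x = 2, y = 9
step 5: x = 6, y = 6
step 6: x = 10, y = 0
step 7: x = 16, y = 5
step 8: x = 14, y = 14
step 9: x = 18, y = 8
step 10: x = 9, y = 4
step 11: x = 0, y = 5
step 12: x = 9, y = 9
step 13: x = 9, y = 6
step 14: x = 18, y = 6
step 15: x = 23, y = 8
step 16: x = 19, y = 14
The first disagreement with the printout is at step 3, where the value should be y = 5.

step 3, y = 5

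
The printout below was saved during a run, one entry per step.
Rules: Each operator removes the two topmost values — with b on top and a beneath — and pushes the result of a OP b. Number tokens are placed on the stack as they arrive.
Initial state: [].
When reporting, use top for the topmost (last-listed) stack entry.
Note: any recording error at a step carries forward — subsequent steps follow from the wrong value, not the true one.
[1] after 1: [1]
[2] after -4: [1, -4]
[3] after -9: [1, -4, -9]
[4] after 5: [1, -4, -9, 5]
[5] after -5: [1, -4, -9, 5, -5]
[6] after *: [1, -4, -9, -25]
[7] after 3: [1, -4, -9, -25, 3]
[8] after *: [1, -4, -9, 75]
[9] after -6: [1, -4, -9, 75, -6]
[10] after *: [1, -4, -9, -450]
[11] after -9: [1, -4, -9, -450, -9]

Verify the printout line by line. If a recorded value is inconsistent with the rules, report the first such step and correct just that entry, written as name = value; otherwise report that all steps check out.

Recomputing the run from the initial state:
step 1: [1]
step 2: [1, -4]
step 3: [1, -4, -9]
step 4: [1, -4, -9, 5]
step 5: [1, -4, -9, 5, -5]
step 6: [1, -4, -9, -25]
step 7: [1, -4, -9, -25, 3]
step 8: [1, -4, -9, -75]
step 9: [1, -4, -9, -75, -6]
step 10: [1, -4, -9, 450]
step 11: [1, -4, -9, 450, -9]
The first disagreement with the printout is at step 8, where the value should be top = -75.

step 8, top = -75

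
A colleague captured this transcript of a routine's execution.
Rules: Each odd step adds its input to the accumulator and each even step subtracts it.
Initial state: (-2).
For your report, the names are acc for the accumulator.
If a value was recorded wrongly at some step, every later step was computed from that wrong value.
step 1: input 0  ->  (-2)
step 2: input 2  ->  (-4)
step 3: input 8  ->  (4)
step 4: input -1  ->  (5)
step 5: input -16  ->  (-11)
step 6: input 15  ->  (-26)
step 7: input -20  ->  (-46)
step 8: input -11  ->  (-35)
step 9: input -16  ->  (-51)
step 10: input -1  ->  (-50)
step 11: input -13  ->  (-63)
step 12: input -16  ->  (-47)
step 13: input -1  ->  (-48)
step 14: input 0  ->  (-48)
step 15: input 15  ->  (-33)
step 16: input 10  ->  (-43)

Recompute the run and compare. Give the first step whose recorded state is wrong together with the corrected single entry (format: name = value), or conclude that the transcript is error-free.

no error

Recomputing the run from the initial state:
step 1: acc = -2
step 2: acc = -4
step 3: acc = 4
step 4: acc = 5
step 5: acc = -11
step 6: acc = -26
step 7: acc = -46
step 8: acc = -35
step 9: acc = -51
step 10: acc = -50
step 11: acc = -63
step 12: acc = -47
step 13: acc = -48
step 14: acc = -48
step 15: acc = -33
step 16: acc = -43
This matches the transcript at every step.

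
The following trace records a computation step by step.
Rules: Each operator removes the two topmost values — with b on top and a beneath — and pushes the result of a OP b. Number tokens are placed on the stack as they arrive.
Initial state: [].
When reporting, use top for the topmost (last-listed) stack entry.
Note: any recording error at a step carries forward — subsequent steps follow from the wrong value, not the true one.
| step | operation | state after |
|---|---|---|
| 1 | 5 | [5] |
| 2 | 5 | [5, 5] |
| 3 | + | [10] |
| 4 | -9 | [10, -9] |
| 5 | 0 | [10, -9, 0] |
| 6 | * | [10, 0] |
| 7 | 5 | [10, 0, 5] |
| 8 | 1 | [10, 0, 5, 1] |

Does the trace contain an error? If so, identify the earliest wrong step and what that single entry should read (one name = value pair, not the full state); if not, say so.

no error

Step 1: push 5: top = 5 — same as recorded.
Step 2: push 5: top = 5 — matches.
Step 3: 5 + 5 = 10 — agrees with the trace.
Step 4: push -9: top = -9 — same as recorded.
Step 5: push 0: top = 0 — matches.
Step 6: -9 * 0 = 0 — matches.
Step 7: push 5: top = 5 — checks out.
Step 8: push 1: top = 1 — in agreement.
The recomputation confirms every line.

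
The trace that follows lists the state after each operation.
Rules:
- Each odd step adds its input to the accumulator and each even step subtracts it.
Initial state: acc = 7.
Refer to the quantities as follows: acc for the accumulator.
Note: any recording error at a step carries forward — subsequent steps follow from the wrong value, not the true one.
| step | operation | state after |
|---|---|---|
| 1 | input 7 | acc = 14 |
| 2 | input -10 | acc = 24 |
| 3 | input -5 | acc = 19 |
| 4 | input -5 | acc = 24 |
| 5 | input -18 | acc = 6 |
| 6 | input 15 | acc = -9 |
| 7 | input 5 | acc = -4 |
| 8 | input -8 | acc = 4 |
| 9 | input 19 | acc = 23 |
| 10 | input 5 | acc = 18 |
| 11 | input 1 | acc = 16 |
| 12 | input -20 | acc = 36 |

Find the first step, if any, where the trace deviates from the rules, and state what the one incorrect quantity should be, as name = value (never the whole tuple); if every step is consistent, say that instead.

Recomputing the run from the initial state:
step 1: acc = 14
step 2: acc = 24
step 3: acc = 19
step 4: acc = 24
step 5: acc = 6
step 6: acc = -9
step 7: acc = -4
step 8: acc = 4
step 9: acc = 23
step 10: acc = 18
step 11: acc = 19
step 12: acc = 39
The first disagreement with the trace is at step 11, where the value should be acc = 19.

step 11, acc = 19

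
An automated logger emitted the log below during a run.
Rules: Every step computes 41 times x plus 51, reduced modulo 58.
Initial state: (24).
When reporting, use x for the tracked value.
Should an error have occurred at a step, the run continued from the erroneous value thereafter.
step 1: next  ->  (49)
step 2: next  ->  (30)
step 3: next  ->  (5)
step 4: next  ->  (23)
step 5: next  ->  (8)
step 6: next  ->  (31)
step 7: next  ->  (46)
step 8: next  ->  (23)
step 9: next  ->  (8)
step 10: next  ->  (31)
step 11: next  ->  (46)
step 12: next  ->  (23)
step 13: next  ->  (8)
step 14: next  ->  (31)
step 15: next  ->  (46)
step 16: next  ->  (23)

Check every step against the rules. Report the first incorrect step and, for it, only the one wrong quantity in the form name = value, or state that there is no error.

Recomputing the run from the initial state:
step 1: x = 49
step 2: x = 30
step 3: x = 5
step 4: x = 24
step 5: x = 49
step 6: x = 30
step 7: x = 5
step 8: x = 24
step 9: x = 49
step 10: x = 30
step 11: x = 5
step 12: x = 24
step 13: x = 49
step 14: x = 30
step 15: x = 5
step 16: x = 24
The first disagreement with the log is at step 4, where the value should be x = 24.

step 4, x = 24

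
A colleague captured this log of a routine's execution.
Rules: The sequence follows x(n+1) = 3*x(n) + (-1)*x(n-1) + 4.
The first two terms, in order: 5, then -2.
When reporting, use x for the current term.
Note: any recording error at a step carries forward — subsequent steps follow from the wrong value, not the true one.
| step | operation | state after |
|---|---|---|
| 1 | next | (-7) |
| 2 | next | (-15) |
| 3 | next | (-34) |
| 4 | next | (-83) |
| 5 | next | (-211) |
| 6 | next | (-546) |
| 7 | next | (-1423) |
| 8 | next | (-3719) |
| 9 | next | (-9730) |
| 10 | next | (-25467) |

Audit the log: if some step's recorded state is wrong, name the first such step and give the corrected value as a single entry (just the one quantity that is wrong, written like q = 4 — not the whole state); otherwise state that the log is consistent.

no error

step 1: x = 3*(-2) + (-1)*(5) + (4) = -7 -> no discrepancy
step 2: x = 3*(-7) + (-1)*(-2) + (4) = -15 -> agrees with the log
step 3: x = 3*(-15) + (-1)*(-7) + (4) = -34 -> in agreement
step 4: x = 3*(-34) + (-1)*(-15) + (4) = -83 -> consistent with the log
step 5: x = 3*(-83) + (-1)*(-34) + (4) = -211 -> agrees with the log
step 6: x = 3*(-211) + (-1)*(-83) + (4) = -546 -> same as recorded
step 7: x = 3*(-546) + (-1)*(-211) + (4) = -1423 -> same as recorded
step 8: x = 3*(-1423) + (-1)*(-546) + (4) = -3719 -> consistent with the log
step 9: x = 3*(-3719) + (-1)*(-1423) + (4) = -9730 -> no discrepancy
step 10: x = 3*(-9730) + (-1)*(-3719) + (4) = -25467 -> same as recorded
The recomputation confirms every line.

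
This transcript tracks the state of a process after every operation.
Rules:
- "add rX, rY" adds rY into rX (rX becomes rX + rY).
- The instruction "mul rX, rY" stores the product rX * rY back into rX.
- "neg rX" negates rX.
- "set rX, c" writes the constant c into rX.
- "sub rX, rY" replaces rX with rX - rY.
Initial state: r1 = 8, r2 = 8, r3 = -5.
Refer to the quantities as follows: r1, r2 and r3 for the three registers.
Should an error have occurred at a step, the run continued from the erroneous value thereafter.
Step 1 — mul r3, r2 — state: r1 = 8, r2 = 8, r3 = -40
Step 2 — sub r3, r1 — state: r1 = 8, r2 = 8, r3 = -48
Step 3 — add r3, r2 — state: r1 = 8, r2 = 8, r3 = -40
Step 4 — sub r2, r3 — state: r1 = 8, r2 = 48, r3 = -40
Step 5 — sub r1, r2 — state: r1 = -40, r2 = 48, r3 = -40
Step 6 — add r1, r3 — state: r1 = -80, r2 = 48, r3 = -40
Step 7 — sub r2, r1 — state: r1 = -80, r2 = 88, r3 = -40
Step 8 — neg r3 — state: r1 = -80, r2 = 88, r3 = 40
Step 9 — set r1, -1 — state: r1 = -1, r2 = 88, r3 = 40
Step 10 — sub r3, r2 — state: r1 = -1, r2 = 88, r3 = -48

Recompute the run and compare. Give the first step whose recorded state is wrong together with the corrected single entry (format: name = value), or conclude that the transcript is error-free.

1. r3 = -5 * 8 = -40 (confirmed correct)
2. r3 = -40 - 8 = -48 (verified)
3. r3 = -48 + 8 = -40 (agrees with the transcript)
4. r2 = 8 - -40 = 48 (exactly as logged)
5. r1 = 8 - 48 = -40 (consistent with the transcript)
6. r1 = -40 + -40 = -80 (verified)
7. r2 = 48 - -80 = 128 (the entry is off here)
The earliest wrong entry is at step 7: it should read r2 = 128.

step 7, r2 = 128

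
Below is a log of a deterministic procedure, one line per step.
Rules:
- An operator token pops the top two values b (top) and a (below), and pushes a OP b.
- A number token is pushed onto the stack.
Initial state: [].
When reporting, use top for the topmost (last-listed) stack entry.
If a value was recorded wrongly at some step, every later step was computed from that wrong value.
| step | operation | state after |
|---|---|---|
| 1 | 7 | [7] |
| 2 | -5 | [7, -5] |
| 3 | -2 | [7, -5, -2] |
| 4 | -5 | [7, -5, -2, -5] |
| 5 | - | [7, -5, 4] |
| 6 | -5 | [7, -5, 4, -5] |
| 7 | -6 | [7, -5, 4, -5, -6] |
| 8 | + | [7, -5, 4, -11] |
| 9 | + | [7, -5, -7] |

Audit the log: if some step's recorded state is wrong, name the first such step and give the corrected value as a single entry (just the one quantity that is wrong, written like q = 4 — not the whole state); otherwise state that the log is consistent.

step 5, top = 3

step 1: push 7: top = 7 -> agrees with the log
step 2: push -5: top = -5 -> same as recorded
step 3: push -2: top = -2 -> consistent with the log
step 4: push -5: top = -5 -> same as recorded
step 5: -2 - -5 = 3 -> the log disagrees here
The earliest wrong entry is at step 5: it should read top = 3.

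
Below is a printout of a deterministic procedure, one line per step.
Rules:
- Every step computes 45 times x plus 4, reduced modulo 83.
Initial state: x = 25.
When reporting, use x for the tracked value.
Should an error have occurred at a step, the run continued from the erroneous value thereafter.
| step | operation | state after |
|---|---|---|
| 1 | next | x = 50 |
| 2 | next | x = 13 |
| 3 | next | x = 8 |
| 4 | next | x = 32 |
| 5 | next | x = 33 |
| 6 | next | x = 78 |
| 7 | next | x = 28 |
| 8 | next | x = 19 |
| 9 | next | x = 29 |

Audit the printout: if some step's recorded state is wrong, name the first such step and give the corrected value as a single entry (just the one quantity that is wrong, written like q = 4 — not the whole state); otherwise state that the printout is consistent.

step 1: x = (45*25 + 4) mod 83 = 50 -> verified
step 2: x = (45*50 + 4) mod 83 = 13 -> matches
step 3: x = (45*13 + 4) mod 83 = 8 -> same as recorded
step 4: x = (45*8 + 4) mod 83 = 32 -> no discrepancy
step 5: x = (45*32 + 4) mod 83 = 33 -> confirmed correct
step 6: x = (45*33 + 4) mod 83 = 78 -> confirmed correct
step 7: x = (45*78 + 4) mod 83 = 28 -> verified
step 8: x = (45*28 + 4) mod 83 = 19 -> verified
step 9: x = (45*19 + 4) mod 83 = 29 -> verified
Every step is consistent.

no error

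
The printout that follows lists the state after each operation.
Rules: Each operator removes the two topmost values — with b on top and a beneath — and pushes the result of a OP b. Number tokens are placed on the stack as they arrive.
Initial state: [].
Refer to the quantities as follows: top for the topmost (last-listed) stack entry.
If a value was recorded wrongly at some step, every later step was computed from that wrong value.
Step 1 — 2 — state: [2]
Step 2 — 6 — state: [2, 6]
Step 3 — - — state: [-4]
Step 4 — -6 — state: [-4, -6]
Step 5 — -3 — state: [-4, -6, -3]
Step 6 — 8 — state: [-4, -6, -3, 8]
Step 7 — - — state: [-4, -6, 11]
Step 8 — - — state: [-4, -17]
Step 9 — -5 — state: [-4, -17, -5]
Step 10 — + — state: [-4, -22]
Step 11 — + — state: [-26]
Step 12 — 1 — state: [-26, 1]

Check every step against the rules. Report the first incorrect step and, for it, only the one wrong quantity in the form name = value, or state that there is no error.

Recomputing the run from the initial state:
step 1: [2]
step 2: [2, 6]
step 3: [-4]
step 4: [-4, -6]
step 5: [-4, -6, -3]
step 6: [-4, -6, -3, 8]
step 7: [-4, -6, -11]
step 8: [-4, 5]
step 9: [-4, 5, -5]
step 10: [-4, 0]
step 11: [-4]
step 12: [-4, 1]
The first disagreement with the printout is at step 7, where the value should be top = -11.

step 7, top = -11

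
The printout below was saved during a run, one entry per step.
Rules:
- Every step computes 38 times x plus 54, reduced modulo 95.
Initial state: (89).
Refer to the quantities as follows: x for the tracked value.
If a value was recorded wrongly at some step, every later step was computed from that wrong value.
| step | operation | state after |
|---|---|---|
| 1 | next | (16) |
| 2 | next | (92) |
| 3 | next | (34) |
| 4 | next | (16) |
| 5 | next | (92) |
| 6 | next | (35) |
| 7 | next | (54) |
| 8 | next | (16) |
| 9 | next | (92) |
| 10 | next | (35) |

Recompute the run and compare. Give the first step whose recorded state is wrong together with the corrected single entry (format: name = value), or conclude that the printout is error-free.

Recomputing the run from the initial state:
step 1: x = 16
step 2: x = 92
step 3: x = 35
step 4: x = 54
step 5: x = 16
step 6: x = 92
step 7: x = 35
step 8: x = 54
step 9: x = 16
step 10: x = 92
The first disagreement with the printout is at step 3, where the value should be x = 35.

step 3, x = 35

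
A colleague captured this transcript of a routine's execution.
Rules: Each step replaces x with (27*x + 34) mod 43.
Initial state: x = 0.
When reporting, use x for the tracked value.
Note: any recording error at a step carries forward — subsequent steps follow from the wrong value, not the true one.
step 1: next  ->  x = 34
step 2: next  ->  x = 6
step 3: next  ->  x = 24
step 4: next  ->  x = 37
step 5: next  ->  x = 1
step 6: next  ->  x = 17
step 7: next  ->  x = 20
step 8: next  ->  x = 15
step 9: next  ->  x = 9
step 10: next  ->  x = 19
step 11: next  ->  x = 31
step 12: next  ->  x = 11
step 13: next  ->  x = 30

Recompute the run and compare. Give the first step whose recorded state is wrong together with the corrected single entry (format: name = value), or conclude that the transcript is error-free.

step 1: x = (27*0 + 34) mod 43 = 34 -> in agreement
step 2: x = (27*34 + 34) mod 43 = 6 -> exactly as logged
step 3: x = (27*6 + 34) mod 43 = 24 -> verified
step 4: x = (27*24 + 34) mod 43 = 37 -> exactly as logged
step 5: x = (27*37 + 34) mod 43 = 1 -> exactly as logged
step 6: x = (27*1 + 34) mod 43 = 18 -> not what was recorded
First deviation found at step 6; the corrected entry is x = 18.

step 6, x = 18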